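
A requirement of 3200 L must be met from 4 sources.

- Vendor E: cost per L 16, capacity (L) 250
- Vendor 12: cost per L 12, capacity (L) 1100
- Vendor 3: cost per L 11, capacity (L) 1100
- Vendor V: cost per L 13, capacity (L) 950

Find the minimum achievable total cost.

38450

Use sources in increasing cost order.
Take 1100 from Vendor 3 at 11 — need 2100 more.
Take 1100 from Vendor 12 at 12 — need 1000 more.
Vendor V (13): use full 950 — 50 L to go.
Vendor E at 16: take 50 of its 250 — requirement met.
Cost = 1100×11 + 1100×12 + 950×13 + 50×16 = 38450.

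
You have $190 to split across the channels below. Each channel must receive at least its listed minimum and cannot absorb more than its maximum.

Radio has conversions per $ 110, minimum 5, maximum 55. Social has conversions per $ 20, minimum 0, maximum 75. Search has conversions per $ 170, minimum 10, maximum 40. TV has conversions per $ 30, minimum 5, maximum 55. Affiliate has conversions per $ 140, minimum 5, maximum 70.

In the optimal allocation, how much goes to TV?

25

Meeting every minimum uses 5+0+10+5+5 = 25 $, leaving 165.
Order the channels by conversions per $: Search 170 > Affiliate 140 > Radio 110 > TV 30 > Social 20.
Search takes 30 more to reach its cap of 40 — 135 left.
Affiliate: +65 to 70 (cap) — 70 left.
Radio: +50 to 55 (cap) — 20 left.
TV has room for 50 more but only 20 remain, so it gets 25.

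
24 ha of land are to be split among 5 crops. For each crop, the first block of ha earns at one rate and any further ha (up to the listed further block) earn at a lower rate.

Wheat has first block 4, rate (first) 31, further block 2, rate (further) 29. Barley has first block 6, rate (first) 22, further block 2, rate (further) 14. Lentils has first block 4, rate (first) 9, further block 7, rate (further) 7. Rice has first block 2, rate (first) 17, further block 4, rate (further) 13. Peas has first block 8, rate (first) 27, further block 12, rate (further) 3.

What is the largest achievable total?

592

Treat each block as its own option and order by rate: Wheat/T1 31 > Wheat/T2 29 > Peas/T1 27 > Barley/T1 22 > Rice/T1 17 > Barley/T2 14 > Rice/T2 13 > Lentils/T1 9 > Lentils/T2 7 > Peas/T2 3.
Wheat/T1 (31): +4 → 20 left.
Wheat/T2 (29): +2 → 18 left.
Peas T1 at 27: fill all 8 → 10 left.
Barley/T1 (22): +6 → 4 left.
Rice T1 at 17: fill all 2 → 2 left.
Barley T2 at 14: fill all 2 → 0 left.
Total = 31×4 + 29×2 + 27×8 + 22×6 + 17×2 + 14×2 = 592.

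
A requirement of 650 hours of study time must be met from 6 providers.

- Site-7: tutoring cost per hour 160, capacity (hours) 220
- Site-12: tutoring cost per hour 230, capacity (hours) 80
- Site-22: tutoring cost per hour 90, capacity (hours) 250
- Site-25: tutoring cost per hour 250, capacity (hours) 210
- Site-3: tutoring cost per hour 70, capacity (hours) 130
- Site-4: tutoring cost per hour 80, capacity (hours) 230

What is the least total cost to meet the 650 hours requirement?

Fill from the cheapest provider first.
Site-3 at 70: take all 130 hours — 520 still needed.
Site-4 (80): use full 230 — 290 hours to go.
Site-22 at 90: take all 250 hours — 40 still needed.
Site-7 at 160: take 40 of its 220 — requirement met.
Site-12, Site-25: unused.
Cost = 130×70 + 230×80 + 250×90 + 40×160 = 56400.

56400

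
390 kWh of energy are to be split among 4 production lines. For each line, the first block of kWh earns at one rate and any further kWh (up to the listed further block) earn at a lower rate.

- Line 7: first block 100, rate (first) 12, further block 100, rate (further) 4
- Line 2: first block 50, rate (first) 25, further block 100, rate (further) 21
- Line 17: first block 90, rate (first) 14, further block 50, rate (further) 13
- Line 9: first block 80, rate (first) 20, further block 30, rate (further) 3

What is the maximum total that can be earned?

Treat each block as its own option and order by rate: Line 2/tier1 25 > Line 2/tier2 21 > Line 9/tier1 20 > Line 17/tier1 14 > Line 17/tier2 13 > Line 7/tier1 12 > Line 7/tier2 4 > Line 9/tier2 3.
Line 2 tier1 at 25: fill all 50 ; 340 left.
Fill Line 2 tier2 block (100 at 21) ; 240 left.
Line 9 tier1 at 20: fill all 80 ; 160 left.
Line 17/tier1 (14): +90 ; 70 left.
Line 17/tier2 (13): +50 ; 20 left.
Line 7 tier1 at 12: only 20 left, fill 20.
Total = 25×50 + 21×100 + 20×80 + 14×90 + 13×50 + 12×20 = 7100.

7100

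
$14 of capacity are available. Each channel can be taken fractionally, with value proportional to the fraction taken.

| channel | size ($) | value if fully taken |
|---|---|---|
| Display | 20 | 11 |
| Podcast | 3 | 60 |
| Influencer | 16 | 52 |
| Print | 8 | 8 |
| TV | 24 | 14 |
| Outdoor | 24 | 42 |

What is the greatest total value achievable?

95.75

Rank by value-to-size ratio: Podcast 60/3≈20, Influencer 52/16≈3.25, Outdoor 42/24≈1.75, Print 8/8≈1, TV 14/24≈0.583, Display 11/20≈0.55.
All 3 $ of Podcast fit (value 60) — 11 remain.
Fill the last 11 $ with part of Influencer: 11/16 of it earns 35.75.
Total value = 95.75.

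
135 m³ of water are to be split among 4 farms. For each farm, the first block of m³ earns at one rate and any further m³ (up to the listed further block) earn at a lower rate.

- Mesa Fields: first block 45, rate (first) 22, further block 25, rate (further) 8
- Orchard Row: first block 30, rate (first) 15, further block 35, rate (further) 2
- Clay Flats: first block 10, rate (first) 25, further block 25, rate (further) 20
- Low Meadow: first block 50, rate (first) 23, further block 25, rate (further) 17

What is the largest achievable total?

Rank every tier by rate: Clay Flats/tier1 25 > Low Meadow/tier1 23 > Mesa Fields/tier1 22 > Clay Flats/tier2 20 > Low Meadow/tier2 17 > Orchard Row/tier1 15 > Mesa Fields/tier2 8 > Orchard Row/tier2 2.
Clay Flats tier1 at 25: fill all 10 ; 125 left.
Low Meadow tier1 at 23: fill all 50 ; 75 left.
Mesa Fields tier1 at 22: fill all 45 ; 30 left.
Clay Flats/tier2 (20): +25 ; 5 left.
Low Meadow/tier2: +5 of 25 at 17; pool empty.
Total = 25×10 + 23×50 + 22×45 + 20×25 + 17×5 = 2975.

2975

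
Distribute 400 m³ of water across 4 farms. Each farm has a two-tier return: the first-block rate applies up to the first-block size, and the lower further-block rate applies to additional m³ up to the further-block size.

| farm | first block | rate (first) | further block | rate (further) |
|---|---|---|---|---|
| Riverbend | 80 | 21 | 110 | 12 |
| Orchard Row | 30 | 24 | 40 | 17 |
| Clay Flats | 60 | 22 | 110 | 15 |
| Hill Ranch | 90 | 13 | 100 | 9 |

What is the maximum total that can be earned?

Order all 8 blocks by rate: Orchard Row/T1 24 > Clay Flats/T1 22 > Riverbend/T1 21 > Orchard Row/T2 17 > Clay Flats/T2 15 > Hill Ranch/T1 13 > Riverbend/T2 12 > Hill Ranch/T2 9.
Orchard Row/T1 (24): +30 → 370 left.
Clay Flats T1 at 22: fill all 60 → 310 left.
Riverbend/T1 (21): +80 → 230 left.
Orchard Row/T2 (17): +40 → 190 left.
Fill Clay Flats T2 block (110 at 15) → 80 left.
80 remain; put them into Hill Ranch T1 at 13.
Total = 24×30 + 22×60 + 21×80 + 17×40 + 15×110 + 13×80 = 7090.

7090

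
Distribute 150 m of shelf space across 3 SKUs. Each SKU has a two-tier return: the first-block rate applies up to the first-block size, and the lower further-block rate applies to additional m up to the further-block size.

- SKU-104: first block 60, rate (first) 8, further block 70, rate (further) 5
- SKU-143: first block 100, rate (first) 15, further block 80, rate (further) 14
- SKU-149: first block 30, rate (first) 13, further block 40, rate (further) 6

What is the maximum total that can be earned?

Treat each block as its own option and order by rate: SKU-143/first 15 > SKU-143/second 14 > SKU-149/first 13 > SKU-104/first 8 > SKU-149/second 6 > SKU-104/second 5.
SKU-143/first (15): +100 ; 50 left.
SKU-143/second: +50 of 80 at 14; pool empty.
Total = 15×100 + 14×50 = 2200.

2200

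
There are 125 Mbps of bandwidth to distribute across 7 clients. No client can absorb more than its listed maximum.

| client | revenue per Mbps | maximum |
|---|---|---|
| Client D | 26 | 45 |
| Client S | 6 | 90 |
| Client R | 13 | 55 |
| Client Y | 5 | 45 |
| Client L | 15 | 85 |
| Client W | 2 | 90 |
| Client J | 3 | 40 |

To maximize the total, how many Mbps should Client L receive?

Order the clients by revenue per Mbps: Client D 26 > Client L 15 > Client R 13 > Client S 6 > Client Y 5 > Client J 3 > Client W 2.
Client D: +45 to 45 (cap) ; 80 left.
Client L: +80 (room for 85) → 80. Pool exhausted.

80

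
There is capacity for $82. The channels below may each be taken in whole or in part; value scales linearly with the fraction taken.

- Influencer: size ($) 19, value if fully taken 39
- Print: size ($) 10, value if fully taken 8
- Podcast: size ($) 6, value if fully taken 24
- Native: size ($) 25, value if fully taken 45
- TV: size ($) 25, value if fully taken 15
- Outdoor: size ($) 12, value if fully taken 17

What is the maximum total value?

Best value per unit of size first: Podcast 24/6≈4, Influencer 39/19≈2.05, Native 45/25≈1.8, Outdoor 17/12≈1.42, Print 8/10≈0.8, TV 15/25≈0.6.
Take all of Podcast (6 $, value 24) ; 76 $ left.
All 19 $ of Influencer fit (value 39) ; 57 remain.
Take all of Native (25 $, value 45) ; 32 $ left.
Take all of Outdoor (12 $, value 17) ; 20 $ left.
Take all of Print (10 $, value 8) ; 10 $ left.
Only 10 $ remain; take 10/25 of TV for value 15×10/25 = 6.
Total value = 139.

139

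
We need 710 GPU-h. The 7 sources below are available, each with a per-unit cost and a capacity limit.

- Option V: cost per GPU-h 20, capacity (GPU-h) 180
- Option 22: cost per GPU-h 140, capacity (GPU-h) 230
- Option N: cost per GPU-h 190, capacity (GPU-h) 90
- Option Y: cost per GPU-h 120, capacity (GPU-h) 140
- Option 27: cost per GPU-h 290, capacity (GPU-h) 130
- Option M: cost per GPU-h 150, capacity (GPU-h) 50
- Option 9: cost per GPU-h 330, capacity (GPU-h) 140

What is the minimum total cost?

Cheapest first:
Option V (20): use full 180 — 530 GPU-h to go.
Option Y at 120: take all 140 GPU-h — 390 still needed.
Option 22 (140): use full 230 — 160 GPU-h to go.
Option M (150): use full 50 — 110 GPU-h to go.
Option N (190): use full 90 — 20 GPU-h to go.
Take 20 from Option 27 at 290 to finish.
Option 9: unused.
Cost = 180×20 + 140×120 + 230×140 + 50×150 + 90×190 + 20×290 = 83000.

83000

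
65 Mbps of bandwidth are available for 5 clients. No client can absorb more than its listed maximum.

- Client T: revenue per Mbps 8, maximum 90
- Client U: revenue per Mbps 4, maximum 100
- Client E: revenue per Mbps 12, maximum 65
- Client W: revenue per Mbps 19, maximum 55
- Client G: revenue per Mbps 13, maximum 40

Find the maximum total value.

1175

Order the clients by revenue per Mbps: Client W 19 > Client G 13 > Client E 12 > Client T 8 > Client U 4.
Client W takes 55 to reach its cap of 55 ; 10 left.
Client G: +10 (room for 40) → 10. Pool exhausted.
Total = 19×55 + 13×10 = 1175.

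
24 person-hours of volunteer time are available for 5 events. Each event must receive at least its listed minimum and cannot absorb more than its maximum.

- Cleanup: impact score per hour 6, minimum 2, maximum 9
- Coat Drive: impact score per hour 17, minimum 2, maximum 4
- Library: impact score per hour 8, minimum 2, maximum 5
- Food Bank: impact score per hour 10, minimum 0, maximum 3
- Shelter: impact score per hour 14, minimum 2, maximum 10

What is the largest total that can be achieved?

290

Meeting every minimum uses 2+2+2+0+2 = 8 person-hours, leaving 16.
Highest impact score per hour first: Coat Drive 17 > Shelter 14 > Food Bank 10 > Library 8 > Cleanup 6.
Coat Drive: +2 to 4 (cap) — 14 left.
Give Shelter 8 more to hit its cap of 10 — 6 left.
Food Bank takes 3 more to reach its cap of 3 — 3 left.
Library takes 3 more to reach its cap of 5 — 0 left.
Total = 6×2 + 17×4 + 8×5 + 10×3 + 14×10 = 290.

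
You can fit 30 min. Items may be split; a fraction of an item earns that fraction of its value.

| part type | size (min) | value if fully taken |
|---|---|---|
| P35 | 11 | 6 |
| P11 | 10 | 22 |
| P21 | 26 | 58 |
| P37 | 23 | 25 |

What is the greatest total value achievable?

Sort by value density: P21 58/26≈2.23, P11 22/10≈2.2, P37 25/23≈1.09, P35 6/11≈0.545.
P21: take in full, 26 min for value 58 — 4 left.
4 min left: a 4/10 share of P11 gives 22×4/10 = 8.8.
Total value = 66.8.

66.8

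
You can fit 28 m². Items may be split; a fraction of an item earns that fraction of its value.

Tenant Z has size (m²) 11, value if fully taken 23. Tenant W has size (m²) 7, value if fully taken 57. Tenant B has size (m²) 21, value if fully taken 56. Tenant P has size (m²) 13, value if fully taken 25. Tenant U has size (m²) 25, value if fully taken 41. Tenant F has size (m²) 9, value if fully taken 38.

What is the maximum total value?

127

Rank by value-to-size ratio: Tenant W 57/7≈8.14, Tenant F 38/9≈4.22, Tenant B 56/21≈2.67, Tenant Z 23/11≈2.09, Tenant P 25/13≈1.92, Tenant U 41/25≈1.64.
Tenant W: take in full, 7 m² for value 57 — 21 left.
Take all of Tenant F (9 m², value 38) — 12 m² left.
12 m² left: a 12/21 share of Tenant B gives 56×12/21 = 32.
Total value = 127.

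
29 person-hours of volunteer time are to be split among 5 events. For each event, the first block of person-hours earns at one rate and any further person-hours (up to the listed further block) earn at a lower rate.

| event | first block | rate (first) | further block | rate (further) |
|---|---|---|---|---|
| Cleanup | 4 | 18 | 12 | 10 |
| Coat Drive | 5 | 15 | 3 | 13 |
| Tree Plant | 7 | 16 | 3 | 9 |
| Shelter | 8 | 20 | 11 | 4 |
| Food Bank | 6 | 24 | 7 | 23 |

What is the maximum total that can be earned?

601

Order all 10 blocks by rate: Food Bank/tier1 24 > Food Bank/tier2 23 > Shelter/tier1 20 > Cleanup/tier1 18 > Tree Plant/tier1 16 > Coat Drive/tier1 15 > Coat Drive/tier2 13 > Cleanup/tier2 10 > Tree Plant/tier2 9 > Shelter/tier2 4.
Food Bank/tier1 (24): +6 → 23 left.
Food Bank tier2 at 23: fill all 7 → 16 left.
Shelter tier1 at 20: fill all 8 → 8 left.
Cleanup tier1 at 18: fill all 4 → 4 left.
Tree Plant tier1 at 16: only 4 left, fill 4.
Total = 24×6 + 23×7 + 20×8 + 18×4 + 16×4 = 601.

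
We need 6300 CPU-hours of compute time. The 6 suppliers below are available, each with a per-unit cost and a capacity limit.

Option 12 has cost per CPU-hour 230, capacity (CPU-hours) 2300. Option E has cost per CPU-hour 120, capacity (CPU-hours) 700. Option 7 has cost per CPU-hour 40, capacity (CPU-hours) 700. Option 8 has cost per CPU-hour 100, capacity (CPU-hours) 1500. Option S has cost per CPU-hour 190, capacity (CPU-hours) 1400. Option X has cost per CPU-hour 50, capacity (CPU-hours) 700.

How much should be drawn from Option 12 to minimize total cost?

1300

Fill from the cheapest supplier first.
Option 7 (40): use full 700 → 5600 CPU-hours to go.
Option X (50): use full 700 → 4900 CPU-hours to go.
Option 8 (100): use full 1500 → 3400 CPU-hours to go.
Option E (120): use full 700 → 2700 CPU-hours to go.
Option S at 190: take all 1400 CPU-hours → 1300 still needed.
Take 1300 from Option 12 at 230 to finish.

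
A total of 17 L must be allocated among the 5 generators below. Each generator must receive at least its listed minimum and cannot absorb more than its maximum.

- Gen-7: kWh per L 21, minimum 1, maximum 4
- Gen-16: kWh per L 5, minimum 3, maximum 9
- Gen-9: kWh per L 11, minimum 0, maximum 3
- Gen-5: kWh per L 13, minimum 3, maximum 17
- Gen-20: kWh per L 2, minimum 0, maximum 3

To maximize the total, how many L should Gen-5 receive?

10

Meeting every minimum uses 1+3+0+3+0 = 7 L, leaving 10.
Order the generators by kWh per L: Gen-7 21 > Gen-5 13 > Gen-9 11 > Gen-16 5 > Gen-20 2.
Gen-7: +3 to 4 (cap) — 7 left.
Only 7 left; Gen-5 takes them to reach 10.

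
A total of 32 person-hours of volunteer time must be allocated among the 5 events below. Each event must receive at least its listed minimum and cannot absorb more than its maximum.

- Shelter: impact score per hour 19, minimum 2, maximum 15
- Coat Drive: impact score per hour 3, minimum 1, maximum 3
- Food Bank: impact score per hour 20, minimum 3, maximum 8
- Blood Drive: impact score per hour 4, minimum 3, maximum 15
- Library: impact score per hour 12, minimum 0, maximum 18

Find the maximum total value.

520

Meeting every minimum uses 2+1+3+3+0 = 9 person-hours, leaving 23.
Order the events by impact score per hour: Food Bank 20 > Shelter 19 > Library 12 > Blood Drive 4 > Coat Drive 3.
Give Food Bank 5 more to hit its cap of 8 ; 18 left.
Give Shelter 13 more to hit its cap of 15 ; 5 left.
Library has room for 18 more but only 5 remain, so it gets 5.
Total = 19×15 + 3×1 + 20×8 + 4×3 + 12×5 = 520.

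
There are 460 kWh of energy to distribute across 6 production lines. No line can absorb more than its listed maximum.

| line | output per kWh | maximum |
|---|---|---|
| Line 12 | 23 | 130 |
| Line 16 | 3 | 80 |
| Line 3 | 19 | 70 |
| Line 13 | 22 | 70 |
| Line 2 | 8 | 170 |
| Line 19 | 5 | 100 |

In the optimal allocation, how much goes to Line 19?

Order the production lines by output per kWh: Line 12 23 > Line 13 22 > Line 3 19 > Line 2 8 > Line 19 5 > Line 16 3.
Give Line 12 130 to hit its cap of 130 → 330 left.
Line 13: +70 to 70 (cap) → 260 left.
Line 3 takes 70 to reach its cap of 70 → 190 left.
Line 2 takes 170 to reach its cap of 170 → 20 left.
Only 20 left; Line 19 takes them to reach 20.

20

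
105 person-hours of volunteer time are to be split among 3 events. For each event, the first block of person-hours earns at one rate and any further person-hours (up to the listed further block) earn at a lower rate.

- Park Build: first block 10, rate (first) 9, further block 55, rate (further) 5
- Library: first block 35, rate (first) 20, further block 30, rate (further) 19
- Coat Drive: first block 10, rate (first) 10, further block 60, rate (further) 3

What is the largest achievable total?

1560

Order all 6 blocks by rate: Library/first 20 > Library/second 19 > Coat Drive/first 10 > Park Build/first 9 > Park Build/second 5 > Coat Drive/second 3.
Library first at 20: fill all 35 — 70 left.
Library/second (19): +30 — 40 left.
Fill Coat Drive first block (10 at 10) — 30 left.
Park Build first at 9: fill all 10 — 20 left.
Park Build/second: +20 of 55 at 5; pool empty.
Total = 20×35 + 19×30 + 10×10 + 9×10 + 5×20 = 1560.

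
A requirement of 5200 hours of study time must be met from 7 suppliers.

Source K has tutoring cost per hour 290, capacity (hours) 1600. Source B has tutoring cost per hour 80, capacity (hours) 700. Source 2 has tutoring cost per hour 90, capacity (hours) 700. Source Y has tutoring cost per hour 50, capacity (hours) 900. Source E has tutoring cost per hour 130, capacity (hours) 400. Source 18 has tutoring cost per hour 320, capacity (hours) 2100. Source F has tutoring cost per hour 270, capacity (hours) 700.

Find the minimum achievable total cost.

933000

Use suppliers in increasing cost order.
Take 900 from Source Y at 50 — need 4300 more.
Take 700 from Source B at 80 — need 3600 more.
Take 700 from Source 2 at 90 — need 2900 more.
Source E at 130: take all 400 hours — 2500 still needed.
Source F at 270: take all 700 hours — 1800 still needed.
Take 1600 from Source K at 290 — need 200 more.
Source 18 at 320: take 200 of its 2100 — requirement met.
Cost = 900×50 + 700×80 + 700×90 + 400×130 + 700×270 + 1600×290 + 200×320 = 933000.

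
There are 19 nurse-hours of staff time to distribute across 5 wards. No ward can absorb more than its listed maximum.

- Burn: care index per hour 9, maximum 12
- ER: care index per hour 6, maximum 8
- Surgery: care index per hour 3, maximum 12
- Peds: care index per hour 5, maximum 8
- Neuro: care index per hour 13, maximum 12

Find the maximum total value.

219

Order the wards by care index per hour: Neuro 13 > Burn 9 > ER 6 > Peds 5 > Surgery 3.
Give Neuro 12 to hit its cap of 12 ; 7 left.
Only 7 left; Burn takes them to reach 7.
Total = 9×7 + 13×12 = 219.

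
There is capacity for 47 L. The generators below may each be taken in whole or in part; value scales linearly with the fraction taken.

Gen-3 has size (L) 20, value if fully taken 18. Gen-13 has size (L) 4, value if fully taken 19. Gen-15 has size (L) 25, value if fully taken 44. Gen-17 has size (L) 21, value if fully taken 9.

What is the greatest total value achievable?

Sort by value density: Gen-13 19/4≈4.75, Gen-15 44/25≈1.76, Gen-3 18/20≈0.9, Gen-17 9/21≈0.429.
All 4 L of Gen-13 fit (value 19) → 43 remain.
All 25 L of Gen-15 fit (value 44) → 18 remain.
18 L left: a 18/20 share of Gen-3 gives 18×18/20 = 16.2.
Total value = 79.2.

79.2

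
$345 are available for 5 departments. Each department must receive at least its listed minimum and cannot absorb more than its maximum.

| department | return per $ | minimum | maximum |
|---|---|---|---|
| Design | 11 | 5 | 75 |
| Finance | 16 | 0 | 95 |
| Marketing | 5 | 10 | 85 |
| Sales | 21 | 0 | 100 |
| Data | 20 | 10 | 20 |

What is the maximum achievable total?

5120

Meeting every minimum uses 5+0+10+0+10 = 25 $, leaving 320.
Rank by return per $: Sales 21 > Data 20 > Finance 16 > Design 11 > Marketing 5.
Sales: +100 to 100 (cap) — 220 left.
Data: +10 to 20 (cap) — 210 left.
Finance: +95 to 95 (cap) — 115 left.
Design: +70 to 75 (cap) — 45 left.
Marketing has room for 75 more but only 45 remain, so it gets 55.
Total = 11×75 + 16×95 + 5×55 + 21×100 + 20×20 = 5120.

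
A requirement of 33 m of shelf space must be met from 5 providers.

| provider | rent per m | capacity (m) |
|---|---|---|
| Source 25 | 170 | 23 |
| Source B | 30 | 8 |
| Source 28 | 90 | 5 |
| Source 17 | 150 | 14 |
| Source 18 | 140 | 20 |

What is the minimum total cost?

3490

Use providers in increasing cost order.
Source B (30): use full 8 ; 25 m to go.
Source 28 at 90: take all 5 m ; 20 still needed.
Source 18 at 140: take all 20 m ; 0 still needed.
Source 17, Source 25: unused.
Cost = 8×30 + 5×90 + 20×140 = 3490.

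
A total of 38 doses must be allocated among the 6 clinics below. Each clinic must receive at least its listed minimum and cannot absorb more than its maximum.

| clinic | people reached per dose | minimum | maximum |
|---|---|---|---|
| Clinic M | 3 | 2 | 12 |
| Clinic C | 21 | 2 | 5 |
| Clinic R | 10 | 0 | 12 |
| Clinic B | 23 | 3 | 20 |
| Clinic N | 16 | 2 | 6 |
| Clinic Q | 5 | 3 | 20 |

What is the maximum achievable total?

702

Meeting every minimum uses 2+2+0+3+2+3 = 12 doses, leaving 26.
Order the clinics by people reached per dose: Clinic B 23 > Clinic C 21 > Clinic N 16 > Clinic R 10 > Clinic Q 5 > Clinic M 3.
Give Clinic B 17 more to hit its cap of 20 — 9 left.
Give Clinic C 3 more to hit its cap of 5 — 6 left.
Clinic N takes 4 more to reach its cap of 6 — 2 left.
Clinic R: +2 (room for 12) → 2. Pool exhausted.
Total = 3×2 + 21×5 + 10×2 + 23×20 + 16×6 + 5×3 = 702.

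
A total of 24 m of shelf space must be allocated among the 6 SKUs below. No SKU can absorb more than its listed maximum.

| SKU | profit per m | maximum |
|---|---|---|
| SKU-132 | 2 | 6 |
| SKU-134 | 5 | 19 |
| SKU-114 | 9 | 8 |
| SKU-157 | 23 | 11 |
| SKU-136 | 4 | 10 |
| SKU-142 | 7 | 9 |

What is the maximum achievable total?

360

Order the SKUs by profit per m: SKU-157 23 > SKU-114 9 > SKU-142 7 > SKU-134 5 > SKU-136 4 > SKU-132 2.
Give SKU-157 11 to hit its cap of 11 — 13 left.
SKU-114: +8 to 8 (cap) — 5 left.
SKU-142 has room for 9 but only 5 remain, so it gets 5.
Total = 9×8 + 23×11 + 7×5 = 360.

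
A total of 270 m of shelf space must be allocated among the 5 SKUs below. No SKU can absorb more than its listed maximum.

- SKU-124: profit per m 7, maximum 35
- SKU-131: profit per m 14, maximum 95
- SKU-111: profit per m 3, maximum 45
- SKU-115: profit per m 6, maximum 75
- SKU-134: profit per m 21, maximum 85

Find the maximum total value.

Rank by profit per m: SKU-134 21 > SKU-131 14 > SKU-124 7 > SKU-115 6 > SKU-111 3.
Give SKU-134 85 to hit its cap of 85 → 185 left.
SKU-131: +95 to 95 (cap) → 90 left.
Give SKU-124 35 to hit its cap of 35 → 55 left.
Only 55 left; SKU-115 takes them to reach 55.
Total = 7×35 + 14×95 + 6×55 + 21×85 = 3690.

3690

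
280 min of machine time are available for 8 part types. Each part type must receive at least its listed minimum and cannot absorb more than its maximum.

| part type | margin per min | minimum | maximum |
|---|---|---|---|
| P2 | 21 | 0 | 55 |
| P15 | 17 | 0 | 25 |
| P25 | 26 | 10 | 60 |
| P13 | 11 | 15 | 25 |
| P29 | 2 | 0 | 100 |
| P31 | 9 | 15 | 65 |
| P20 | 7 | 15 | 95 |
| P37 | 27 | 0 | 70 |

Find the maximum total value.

Meeting every minimum uses 0+0+10+15+0+15+15+0 = 55 min, leaving 225.
Highest margin per min first: P37 27 > P25 26 > P2 21 > P15 17 > P13 11 > P31 9 > P20 7 > P29 2.
Give P37 70 more to hit its cap of 70 → 155 left.
Give P25 50 more to hit its cap of 60 → 105 left.
Give P2 55 more to hit its cap of 55 → 50 left.
Give P15 25 more to hit its cap of 25 → 25 left.
P13: +10 to 25 (cap) → 15 left.
P31 has room for 50 more but only 15 remain, so it gets 30.
Total = 21×55 + 17×25 + 26×60 + 11×25 + 9×30 + 7×15 + 27×70 = 5680.

5680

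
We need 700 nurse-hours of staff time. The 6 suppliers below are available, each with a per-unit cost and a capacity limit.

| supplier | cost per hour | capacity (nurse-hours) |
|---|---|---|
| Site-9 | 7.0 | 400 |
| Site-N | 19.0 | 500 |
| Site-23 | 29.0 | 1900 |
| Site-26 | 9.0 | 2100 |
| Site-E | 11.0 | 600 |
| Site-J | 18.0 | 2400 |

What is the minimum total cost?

5500

Use suppliers in increasing cost order.
Site-9 at 7.0: take all 400 nurse-hours ; 300 still needed.
Site-26 (9.0): take the remaining 300 ; done.
Site-E, Site-J, Site-N, Site-23: unused.
Cost = 400×7.0 + 300×9.0 = 5500.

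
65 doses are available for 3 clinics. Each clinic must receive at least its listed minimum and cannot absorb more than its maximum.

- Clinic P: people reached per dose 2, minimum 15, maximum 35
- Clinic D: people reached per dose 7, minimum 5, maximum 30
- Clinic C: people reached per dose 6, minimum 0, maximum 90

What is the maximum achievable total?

360

Meeting every minimum uses 15+5+0 = 20 doses, leaving 45.
Highest people reached per dose first: Clinic D 7 > Clinic C 6 > Clinic P 2.
Clinic D takes 25 more to reach its cap of 30 → 20 left.
Only 20 left; Clinic C takes them to reach 20.
Total = 2×15 + 7×30 + 6×20 = 360.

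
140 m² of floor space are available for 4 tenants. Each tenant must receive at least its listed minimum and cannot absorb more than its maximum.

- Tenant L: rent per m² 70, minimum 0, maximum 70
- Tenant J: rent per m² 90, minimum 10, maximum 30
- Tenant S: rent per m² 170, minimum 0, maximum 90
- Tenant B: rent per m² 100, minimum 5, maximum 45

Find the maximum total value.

Meeting every minimum uses 0+10+0+5 = 15 m², leaving 125.
Rank by rent per m²: Tenant S 170 > Tenant B 100 > Tenant J 90 > Tenant L 70.
Tenant S takes 90 more to reach its cap of 90 — 35 left.
Only 35 left; Tenant B takes them to reach 40.
Total = 90×10 + 170×90 + 100×40 = 20200.

20200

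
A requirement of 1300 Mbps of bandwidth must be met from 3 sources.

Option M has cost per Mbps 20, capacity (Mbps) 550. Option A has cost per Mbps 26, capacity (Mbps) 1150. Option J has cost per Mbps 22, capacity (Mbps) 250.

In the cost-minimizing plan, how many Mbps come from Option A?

Fill from the cheapest source first.
Option M at 20: take all 550 Mbps → 750 still needed.
Take 250 from Option J at 22 → need 500 more.
Option A (26): take the remaining 500 → done.

500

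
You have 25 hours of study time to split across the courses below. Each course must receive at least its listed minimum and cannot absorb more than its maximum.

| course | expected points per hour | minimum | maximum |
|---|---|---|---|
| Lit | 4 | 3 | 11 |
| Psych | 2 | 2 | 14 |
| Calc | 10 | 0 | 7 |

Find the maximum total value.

128

Meeting every minimum uses 3+2+0 = 5 hours, leaving 20.
Highest expected points per hour first: Calc 10 > Lit 4 > Psych 2.
Calc: +7 to 7 (cap) → 13 left.
Lit takes 8 more to reach its cap of 11 → 5 left.
Only 5 left; Psych takes them to reach 7.
Total = 4×11 + 2×7 + 10×7 = 128.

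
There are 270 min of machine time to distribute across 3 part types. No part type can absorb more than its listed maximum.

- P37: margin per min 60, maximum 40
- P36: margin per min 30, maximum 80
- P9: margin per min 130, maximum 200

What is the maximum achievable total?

Rank by margin per min: P9 130 > P37 60 > P36 30.
P9: +200 to 200 (cap) ; 70 left.
Give P37 40 to hit its cap of 40 ; 30 left.
Only 30 left; P36 takes them to reach 30.
Total = 60×40 + 30×30 + 130×200 = 29300.

29300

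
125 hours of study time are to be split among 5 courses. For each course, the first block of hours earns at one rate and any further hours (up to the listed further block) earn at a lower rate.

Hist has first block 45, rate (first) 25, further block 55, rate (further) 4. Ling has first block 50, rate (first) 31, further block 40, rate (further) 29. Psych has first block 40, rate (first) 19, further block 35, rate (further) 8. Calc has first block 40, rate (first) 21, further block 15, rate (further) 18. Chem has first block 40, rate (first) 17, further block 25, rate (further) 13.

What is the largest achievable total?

Order all 10 blocks by rate: Ling/tier1 31 > Ling/tier2 29 > Hist/tier1 25 > Calc/tier1 21 > Psych/tier1 19 > Calc/tier2 18 > Chem/tier1 17 > Chem/tier2 13 > Psych/tier2 8 > Hist/tier2 4.
Fill Ling tier1 block (50 at 31) → 75 left.
Fill Ling tier2 block (40 at 29) → 35 left.
35 remain; put them into Hist tier1 at 25.
Total = 31×50 + 29×40 + 25×35 = 3585.

3585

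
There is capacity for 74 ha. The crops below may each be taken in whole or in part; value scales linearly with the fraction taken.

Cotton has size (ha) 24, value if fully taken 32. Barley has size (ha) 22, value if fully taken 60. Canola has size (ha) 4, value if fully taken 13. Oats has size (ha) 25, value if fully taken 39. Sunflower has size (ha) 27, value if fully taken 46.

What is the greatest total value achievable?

151.76

Sort by value density: Canola 13/4≈3.25, Barley 60/22≈2.73, Sunflower 46/27≈1.7, Oats 39/25≈1.56, Cotton 32/24≈1.33.
All 4 ha of Canola fit (value 13) ; 70 remain.
Take all of Barley (22 ha, value 60) ; 48 ha left.
All 27 ha of Sunflower fit (value 46) ; 21 remain.
Fill the last 21 ha with part of Oats: 21/25 of it earns 32.76.
Total value = 151.76.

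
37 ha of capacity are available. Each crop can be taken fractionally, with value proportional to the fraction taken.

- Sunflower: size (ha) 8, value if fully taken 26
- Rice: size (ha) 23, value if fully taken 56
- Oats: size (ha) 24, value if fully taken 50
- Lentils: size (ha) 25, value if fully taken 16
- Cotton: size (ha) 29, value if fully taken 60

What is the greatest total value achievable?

Sort by value density: Sunflower 26/8≈3.25, Rice 56/23≈2.43, Oats 50/24≈2.08, Cotton 60/29≈2.07, Lentils 16/25≈0.64.
Sunflower: take in full, 8 ha for value 26 — 29 left.
Take all of Rice (23 ha, value 56) — 6 ha left.
Only 6 ha remain; take 6/24 of Oats for value 50×6/24 = 12.5.
Total value = 94.5.

94.5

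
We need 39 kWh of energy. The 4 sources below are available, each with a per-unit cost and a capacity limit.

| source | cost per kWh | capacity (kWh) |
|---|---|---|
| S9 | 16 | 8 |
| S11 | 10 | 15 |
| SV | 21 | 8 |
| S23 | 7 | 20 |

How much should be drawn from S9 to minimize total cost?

Fill from the cheapest source first.
S23 (7): use full 20 — 19 kWh to go.
S11 (10): use full 15 — 4 kWh to go.
S9 at 16: take 4 of its 8 — requirement met.
SV: unused.

4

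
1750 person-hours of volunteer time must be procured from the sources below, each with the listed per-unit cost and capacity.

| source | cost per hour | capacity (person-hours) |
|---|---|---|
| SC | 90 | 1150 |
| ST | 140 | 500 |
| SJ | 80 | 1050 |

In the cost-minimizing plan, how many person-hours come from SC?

700

Fill from the cheapest source first.
Take 1050 from SJ at 80 — need 700 more.
Take 700 from SC at 90 to finish.
ST: unused.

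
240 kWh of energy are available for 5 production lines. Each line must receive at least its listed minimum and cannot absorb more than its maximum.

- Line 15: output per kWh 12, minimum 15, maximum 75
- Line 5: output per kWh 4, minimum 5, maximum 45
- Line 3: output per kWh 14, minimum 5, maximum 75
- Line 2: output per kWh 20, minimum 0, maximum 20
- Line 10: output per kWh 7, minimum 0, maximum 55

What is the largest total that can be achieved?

Meeting every minimum uses 15+5+5+0+0 = 25 kWh, leaving 215.
Order the production lines by output per kWh: Line 2 20 > Line 3 14 > Line 15 12 > Line 10 7 > Line 5 4.
Line 2 takes 20 more to reach its cap of 20 — 195 left.
Give Line 3 70 more to hit its cap of 75 — 125 left.
Line 15: +60 to 75 (cap) — 65 left.
Line 10 takes 55 more to reach its cap of 55 — 10 left.
Line 5: +10 (room for 40) → 15. Pool exhausted.
Total = 12×75 + 4×15 + 14×75 + 20×20 + 7×55 = 2795.

2795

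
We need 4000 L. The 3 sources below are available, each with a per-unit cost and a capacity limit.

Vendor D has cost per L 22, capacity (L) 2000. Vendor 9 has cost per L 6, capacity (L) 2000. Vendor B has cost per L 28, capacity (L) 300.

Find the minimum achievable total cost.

Fill from the cheapest source first.
Vendor 9 at 6: take all 2000 L — 2000 still needed.
Take 2000 from Vendor D at 22 — need 0 more.
Vendor B: unused.
Cost = 2000×6 + 2000×22 = 56000.

56000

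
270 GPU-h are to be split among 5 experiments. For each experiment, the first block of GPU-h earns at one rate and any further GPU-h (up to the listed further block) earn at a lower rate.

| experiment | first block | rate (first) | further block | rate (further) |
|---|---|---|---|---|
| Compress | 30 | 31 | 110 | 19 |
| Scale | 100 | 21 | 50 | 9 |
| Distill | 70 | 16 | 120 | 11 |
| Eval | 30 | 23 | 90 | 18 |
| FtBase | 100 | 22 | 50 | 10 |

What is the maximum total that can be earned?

6110

Treat each block as its own option and order by rate: Compress/first 31 > Eval/first 23 > FtBase/first 22 > Scale/first 21 > Compress/second 19 > Eval/second 18 > Distill/first 16 > Distill/second 11 > FtBase/second 10 > Scale/second 9.
Compress first at 31: fill all 30 ; 240 left.
Eval/first (23): +30 ; 210 left.
FtBase/first (22): +100 ; 110 left.
Fill Scale first block (100 at 21) ; 10 left.
Compress/second: +10 of 110 at 19; pool empty.
Total = 31×30 + 23×30 + 22×100 + 21×100 + 19×10 = 6110.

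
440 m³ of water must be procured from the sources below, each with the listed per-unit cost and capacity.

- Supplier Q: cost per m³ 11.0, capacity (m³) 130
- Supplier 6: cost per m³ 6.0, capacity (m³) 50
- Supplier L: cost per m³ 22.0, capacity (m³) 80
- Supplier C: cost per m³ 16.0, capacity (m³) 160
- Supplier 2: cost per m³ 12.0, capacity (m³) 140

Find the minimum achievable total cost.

Cheapest first:
Supplier 6 (6.0): use full 50 ; 390 m³ to go.
Take 130 from Supplier Q at 11.0 ; need 260 more.
Take 140 from Supplier 2 at 12.0 ; need 120 more.
Supplier C at 16.0: take 120 of its 160 ; requirement met.
Supplier L: unused.
Cost = 50×6.0 + 130×11.0 + 140×12.0 + 120×16.0 = 5330.

5330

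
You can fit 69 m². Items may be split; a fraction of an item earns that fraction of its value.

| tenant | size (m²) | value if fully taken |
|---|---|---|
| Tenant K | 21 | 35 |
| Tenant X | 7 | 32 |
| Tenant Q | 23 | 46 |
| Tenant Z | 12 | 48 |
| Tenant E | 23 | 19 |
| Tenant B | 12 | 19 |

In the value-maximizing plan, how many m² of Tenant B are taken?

Sort by value density: Tenant X 32/7≈4.57, Tenant Z 48/12≈4, Tenant Q 46/23≈2, Tenant K 35/21≈1.67, Tenant B 19/12≈1.58, Tenant E 19/23≈0.826.
Take all of Tenant X (7 m², value 32) → 62 m² left.
Take all of Tenant Z (12 m², value 48) → 50 m² left.
All 23 m² of Tenant Q fit (value 46) → 27 remain.
All 21 m² of Tenant K fit (value 35) → 6 remain.
6 m² left: a 6/12 share of Tenant B gives 19×6/12 = 9.5.

6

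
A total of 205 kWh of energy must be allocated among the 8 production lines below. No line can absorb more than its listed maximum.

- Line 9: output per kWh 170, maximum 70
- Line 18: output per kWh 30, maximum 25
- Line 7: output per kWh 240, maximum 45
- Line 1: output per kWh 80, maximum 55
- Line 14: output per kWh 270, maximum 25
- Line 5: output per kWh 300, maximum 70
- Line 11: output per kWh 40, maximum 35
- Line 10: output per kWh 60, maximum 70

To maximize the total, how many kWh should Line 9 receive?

65

Highest output per kWh first: Line 5 300 > Line 14 270 > Line 7 240 > Line 9 170 > Line 1 80 > Line 10 60 > Line 11 40 > Line 18 30.
Line 5: +70 to 70 (cap) ; 135 left.
Line 14: +25 to 25 (cap) ; 110 left.
Line 7: +45 to 45 (cap) ; 65 left.
Line 9: +65 (room for 70) → 65. Pool exhausted.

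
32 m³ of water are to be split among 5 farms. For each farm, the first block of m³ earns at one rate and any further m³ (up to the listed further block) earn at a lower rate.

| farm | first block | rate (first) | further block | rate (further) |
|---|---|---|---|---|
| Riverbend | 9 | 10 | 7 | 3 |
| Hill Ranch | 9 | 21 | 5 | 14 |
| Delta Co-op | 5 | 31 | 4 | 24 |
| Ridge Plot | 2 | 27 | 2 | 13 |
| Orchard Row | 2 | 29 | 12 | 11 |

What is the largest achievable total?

681

Treat each block as its own option and order by rate: Delta Co-op/tier1 31 > Orchard Row/tier1 29 > Ridge Plot/tier1 27 > Delta Co-op/tier2 24 > Hill Ranch/tier1 21 > Hill Ranch/tier2 14 > Ridge Plot/tier2 13 > Orchard Row/tier2 11 > Riverbend/tier1 10 > Riverbend/tier2 3.
Delta Co-op tier1 at 31: fill all 5 → 27 left.
Orchard Row/tier1 (29): +2 → 25 left.
Ridge Plot tier1 at 27: fill all 2 → 23 left.
Delta Co-op tier2 at 24: fill all 4 → 19 left.
Hill Ranch/tier1 (21): +9 → 10 left.
Hill Ranch/tier2 (14): +5 → 5 left.
Ridge Plot/tier2 (13): +2 → 3 left.
Orchard Row/tier2: +3 of 12 at 11; pool empty.
Total = 31×5 + 29×2 + 27×2 + 24×4 + 21×9 + 14×5 + 13×2 + 11×3 = 681.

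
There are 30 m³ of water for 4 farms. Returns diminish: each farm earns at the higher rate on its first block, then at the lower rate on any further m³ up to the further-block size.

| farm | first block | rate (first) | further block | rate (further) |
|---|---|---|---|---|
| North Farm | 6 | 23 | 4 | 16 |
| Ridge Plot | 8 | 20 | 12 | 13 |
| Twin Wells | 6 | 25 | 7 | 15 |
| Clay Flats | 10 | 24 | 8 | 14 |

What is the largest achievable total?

688

Order all 8 blocks by rate: Twin Wells/tier1 25 > Clay Flats/tier1 24 > North Farm/tier1 23 > Ridge Plot/tier1 20 > North Farm/tier2 16 > Twin Wells/tier2 15 > Clay Flats/tier2 14 > Ridge Plot/tier2 13.
Twin Wells/tier1 (25): +6 — 24 left.
Clay Flats/tier1 (24): +10 — 14 left.
Fill North Farm tier1 block (6 at 23) — 8 left.
Ridge Plot/tier1 (20): +8 — 0 left.
Total = 25×6 + 24×10 + 23×6 + 20×8 = 688.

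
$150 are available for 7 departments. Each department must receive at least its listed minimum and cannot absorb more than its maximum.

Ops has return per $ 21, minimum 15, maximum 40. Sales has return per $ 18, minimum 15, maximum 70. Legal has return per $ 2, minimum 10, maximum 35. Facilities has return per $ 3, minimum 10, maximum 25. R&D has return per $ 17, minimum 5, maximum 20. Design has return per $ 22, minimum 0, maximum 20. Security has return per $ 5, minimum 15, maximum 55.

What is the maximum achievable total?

2390

Meeting every minimum uses 15+15+10+10+5+0+15 = 70 $, leaving 80.
Highest return per $ first: Design 22 > Ops 21 > Sales 18 > R&D 17 > Security 5 > Facilities 3 > Legal 2.
Give Design 20 more to hit its cap of 20 — 60 left.
Give Ops 25 more to hit its cap of 40 — 35 left.
Only 35 left; Sales takes them to reach 50.
Total = 21×40 + 18×50 + 2×10 + 3×10 + 17×5 + 22×20 + 5×15 = 2390.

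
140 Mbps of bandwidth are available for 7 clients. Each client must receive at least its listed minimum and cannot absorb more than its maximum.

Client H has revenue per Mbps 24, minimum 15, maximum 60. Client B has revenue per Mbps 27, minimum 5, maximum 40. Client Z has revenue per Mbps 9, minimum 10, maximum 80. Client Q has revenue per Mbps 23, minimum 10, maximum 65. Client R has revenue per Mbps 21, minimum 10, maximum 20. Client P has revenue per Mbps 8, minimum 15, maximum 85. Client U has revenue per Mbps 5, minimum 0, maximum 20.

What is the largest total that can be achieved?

3050

Meeting every minimum uses 15+5+10+10+10+15+0 = 65 Mbps, leaving 75.
Rank by revenue per Mbps: Client B 27 > Client H 24 > Client Q 23 > Client R 21 > Client Z 9 > Client P 8 > Client U 5.
Give Client B 35 more to hit its cap of 40 → 40 left.
Client H has room for 45 more but only 40 remain, so it gets 55.
Total = 24×55 + 27×40 + 9×10 + 23×10 + 21×10 + 8×15 = 3050.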